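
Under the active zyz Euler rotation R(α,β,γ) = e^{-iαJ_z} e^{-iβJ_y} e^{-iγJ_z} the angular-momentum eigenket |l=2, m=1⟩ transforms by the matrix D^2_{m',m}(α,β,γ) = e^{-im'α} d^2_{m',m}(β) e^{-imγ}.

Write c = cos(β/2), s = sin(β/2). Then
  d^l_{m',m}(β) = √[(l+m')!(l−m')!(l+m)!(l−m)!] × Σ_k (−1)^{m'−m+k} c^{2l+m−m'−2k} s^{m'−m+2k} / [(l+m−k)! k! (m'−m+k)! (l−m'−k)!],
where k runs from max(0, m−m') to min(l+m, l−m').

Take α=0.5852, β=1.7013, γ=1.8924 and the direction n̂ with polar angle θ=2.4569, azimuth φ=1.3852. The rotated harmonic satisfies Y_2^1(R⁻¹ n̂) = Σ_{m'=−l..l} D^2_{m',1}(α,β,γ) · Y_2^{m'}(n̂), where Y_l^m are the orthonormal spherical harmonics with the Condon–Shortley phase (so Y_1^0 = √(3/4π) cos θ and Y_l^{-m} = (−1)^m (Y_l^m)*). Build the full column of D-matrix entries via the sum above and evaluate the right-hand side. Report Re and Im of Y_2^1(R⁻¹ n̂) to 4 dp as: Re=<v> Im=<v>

Need the full column D^2_{m',1} for m'=−2..2 at α=0.5852, β=1.7013, γ=1.8924.
cos(β/2)=0.659495, sin(β/2)=0.751709
d^2_{-2,1}: single k=3 term ⇒ +0.560262;  D = +0.420468-0.370270i
d^2_{-1,1}: k∈[2..3] ⇒ +0.737299 -0.319300 = +0.417998;  D = +0.108911-0.403560i
d^2_{0,1}: k∈[1..2] ⇒ +0.528153 -0.686178 = -0.158025;  D = +0.049950+0.149923i
d^2_{1,1}: k∈[0..1] ⇒ +0.189167 -0.737299 = -0.548132;  D = +0.431675+0.337795i
d^2_{2,1}: single k=0 term ⇒ -0.431235;  D = +0.429897+0.033943i
Y_2^{m'}(θ=2.4569,φ=1.3852) and Σ D·Y over m':
  (+0.4205-0.3703i)·(-0.1440-0.0560i)  (+0.1089-0.4036i)·(-0.0698+0.3720i)  (+0.0499+0.1499i)·(+0.2523+0.0000i)  (+0.4317+0.3378i)·(+0.0698+0.3720i)  (+0.4299+0.0339i)·(-0.1440+0.0560i)
Y_2^1(R⁻¹ n̂) = -0.085478+0.339639i

Re=-0.0855 Im=0.3396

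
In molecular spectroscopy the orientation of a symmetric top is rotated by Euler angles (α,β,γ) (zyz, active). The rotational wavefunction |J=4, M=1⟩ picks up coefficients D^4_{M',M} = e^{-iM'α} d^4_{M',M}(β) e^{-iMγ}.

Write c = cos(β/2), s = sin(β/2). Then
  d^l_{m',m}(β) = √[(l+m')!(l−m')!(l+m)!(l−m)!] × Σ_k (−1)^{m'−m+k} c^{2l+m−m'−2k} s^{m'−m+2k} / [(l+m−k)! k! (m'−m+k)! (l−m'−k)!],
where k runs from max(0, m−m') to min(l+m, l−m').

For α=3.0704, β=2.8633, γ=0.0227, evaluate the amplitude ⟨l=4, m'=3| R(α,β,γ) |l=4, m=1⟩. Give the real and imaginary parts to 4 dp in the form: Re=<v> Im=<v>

First d^4_{3,1}(β=2.8633), then the phase factors e^{-i(3)α} and e^{-i(1)γ}:
c=cos(2.8633/2)=0.138698, s=sin(2.8633/2)=0.990335; N=√[5040·1·120·6]=1904.940944
k: max(0,(1)−(3))=0 … min(4+(1),4−(3))=1
  k=0: (−1)^2·1904.9409/(240)·0.1387^6·0.9903^2 = +0.000055
  k=1: (−1)^3·1904.9409/(144)·0.1387^4·0.9903^4 = -0.004709
d^4_{3,1}(2.8633) = +0.000055 -0.004709 = -0.004654
Phases: e^{-i·(3)·3.0704}=-0.977279-0.211958i, e^{-i·(1)·0.0227}=+0.999742-0.022698i ⇒ D=+0.004569+0.000883i

Re=0.0046 Im=0.0009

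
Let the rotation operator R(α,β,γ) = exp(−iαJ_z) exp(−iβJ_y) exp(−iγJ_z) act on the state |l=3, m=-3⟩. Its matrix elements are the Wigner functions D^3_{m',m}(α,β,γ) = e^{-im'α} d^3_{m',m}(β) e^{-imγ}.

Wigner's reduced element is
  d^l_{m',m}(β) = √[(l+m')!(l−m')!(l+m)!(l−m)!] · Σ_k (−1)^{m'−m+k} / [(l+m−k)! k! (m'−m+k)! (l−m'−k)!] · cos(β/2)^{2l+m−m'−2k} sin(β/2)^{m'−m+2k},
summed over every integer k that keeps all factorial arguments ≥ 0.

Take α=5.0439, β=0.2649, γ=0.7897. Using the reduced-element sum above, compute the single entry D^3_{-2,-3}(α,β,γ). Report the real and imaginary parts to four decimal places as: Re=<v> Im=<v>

Re=-0.3077 Im=0.0338

D^3_{-2,-3}(5.0439,0.2649,0.7897) = e^{-i·-2·5.0439}·d^3_{-2,-3}(0.2649)·e^{-i·-3·0.7897}. Compute d first:
c=cos(0.2649/2)=0.991241, s=sin(0.2649/2)=0.132063; N=√[1·120·1·720]=293.938769
Admissible k: 0..0 (factorial args all ≥0)
  k=0: (−1)^1·293.9388/(120)·0.9912^5·0.1321^1 = -0.309567
d^3_{-2,-3}(0.2649) = -0.309567
Phases: e^{-i·(-2)·5.0439}=-0.788136-0.615501i, e^{-i·(-3)·0.7897}=-0.716173+0.697923i ⇒ D=-0.307713+0.033821i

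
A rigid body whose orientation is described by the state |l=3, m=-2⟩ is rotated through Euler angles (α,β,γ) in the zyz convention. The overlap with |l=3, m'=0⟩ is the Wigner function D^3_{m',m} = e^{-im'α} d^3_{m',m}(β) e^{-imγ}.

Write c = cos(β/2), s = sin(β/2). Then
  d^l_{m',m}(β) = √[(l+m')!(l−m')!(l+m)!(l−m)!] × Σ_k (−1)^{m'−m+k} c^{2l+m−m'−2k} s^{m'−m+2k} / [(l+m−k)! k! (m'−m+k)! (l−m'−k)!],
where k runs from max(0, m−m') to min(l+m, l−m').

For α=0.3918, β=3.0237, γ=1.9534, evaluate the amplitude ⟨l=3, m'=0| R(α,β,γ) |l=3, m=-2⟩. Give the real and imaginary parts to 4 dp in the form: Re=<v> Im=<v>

D^3_{0,-2}(0.3918,3.0237,1.9534) = e^{-i·0·0.3918}·d^3_{0,-2}(3.0237)·e^{-i·-2·1.9534}. Compute d first:
With c≡cos(β/2)=0.058912 and s≡sin(β/2)=0.998263, N=[6·6·1·120]^{1/2}=65.726707
k: max(0,(-2)−(0))=0 … min(3+(-2),3−(0))=1
  k=0: (−1)^2·65.7267/(12)·0.0589^4·0.9983^2 = +0.000066
  k=1: (−1)^3·65.7267/(12)·0.0589^2·0.9983^4 = -0.018878
d^3_{0,-2}(3.0237) = +0.000066 -0.018878 = -0.018812
Phases: e^{-i·(0)·0.3918}=+1.000000+0.000000i, e^{-i·(-2)·1.9534}=-0.721239-0.692687i ⇒ D=+0.013568+0.013031i

Re=0.0136 Im=0.0130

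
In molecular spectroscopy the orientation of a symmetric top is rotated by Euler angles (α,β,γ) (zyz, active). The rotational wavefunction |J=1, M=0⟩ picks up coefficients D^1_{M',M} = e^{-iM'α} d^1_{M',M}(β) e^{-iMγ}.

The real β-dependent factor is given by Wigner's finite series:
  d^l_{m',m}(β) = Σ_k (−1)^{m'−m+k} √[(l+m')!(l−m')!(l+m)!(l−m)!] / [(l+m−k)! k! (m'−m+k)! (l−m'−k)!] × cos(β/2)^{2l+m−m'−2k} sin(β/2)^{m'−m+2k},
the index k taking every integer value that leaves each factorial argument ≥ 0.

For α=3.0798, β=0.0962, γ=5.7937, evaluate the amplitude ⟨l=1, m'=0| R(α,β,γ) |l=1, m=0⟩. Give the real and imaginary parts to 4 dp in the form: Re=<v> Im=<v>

D^1_{0,0}(3.0798,0.0962,5.7937) = e^{-i·0·3.0798}·d^1_{0,0}(0.0962)·e^{-i·0·5.7937}. Compute d first:
c=cos(0.0962/2)=0.998843, s=sin(0.0962/2)=0.048081; N=√[1·1·1·1]=1.000000
k: max(0,(0)−(0))=0 … min(1+(0),1−(0))=1
  k=0: (−1)^0·1.0000/(1)·0.9988^2·0.0481^0 = +0.997688
  k=1: (−1)^1·1.0000/(1)·0.9988^0·0.0481^2 = -0.002312
d^1_{0,0}(0.0962) = +0.997688 -0.002312 = +0.995376
Phases: e^{-i·(0)·3.0798}=+1.000000+0.000000i, e^{-i·(0)·5.7937}=+1.000000+0.000000i ⇒ D=+0.995376+0.000000i

Re=0.9954 Im=0.0000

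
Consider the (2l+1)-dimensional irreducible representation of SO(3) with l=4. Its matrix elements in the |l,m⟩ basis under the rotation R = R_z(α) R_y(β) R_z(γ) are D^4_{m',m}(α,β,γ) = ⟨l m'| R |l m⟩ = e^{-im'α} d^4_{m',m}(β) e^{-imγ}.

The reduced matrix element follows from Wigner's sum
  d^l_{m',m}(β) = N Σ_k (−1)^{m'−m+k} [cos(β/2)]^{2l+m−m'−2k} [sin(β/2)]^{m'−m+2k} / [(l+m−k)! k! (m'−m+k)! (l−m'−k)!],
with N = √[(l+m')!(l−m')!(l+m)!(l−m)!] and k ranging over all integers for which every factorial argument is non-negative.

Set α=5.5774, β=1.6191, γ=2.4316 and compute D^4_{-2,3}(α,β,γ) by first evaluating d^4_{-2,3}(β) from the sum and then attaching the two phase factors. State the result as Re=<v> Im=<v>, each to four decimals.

First d^4_{-2,3}(β=1.6191), then the phase factors e^{-i(-2)α} and e^{-i(3)γ}:
c=cos(1.6191/2)=0.689824, s=sin(1.6191/2)=0.723977; N=√[2·720·5040·1]=2693.993318
The bounds max(0,m−m')=5 and min(l+m,l−m')=6 give 2 terms
  k=5: (−1)^0·2693.9933/(240)·0.6898^3·0.7240^5 = +0.732865
  k=6: (−1)^1·2693.9933/(720)·0.6898^1·0.7240^7 = -0.269076
d^4_{-2,3}(1.6191) = +0.732865 -0.269076 = +0.463789
D = (+0.158554-0.987350i)·(+0.463789)·(+0.530493-0.847690i) = -0.349166-0.305260i

Re=-0.3492 Im=-0.3053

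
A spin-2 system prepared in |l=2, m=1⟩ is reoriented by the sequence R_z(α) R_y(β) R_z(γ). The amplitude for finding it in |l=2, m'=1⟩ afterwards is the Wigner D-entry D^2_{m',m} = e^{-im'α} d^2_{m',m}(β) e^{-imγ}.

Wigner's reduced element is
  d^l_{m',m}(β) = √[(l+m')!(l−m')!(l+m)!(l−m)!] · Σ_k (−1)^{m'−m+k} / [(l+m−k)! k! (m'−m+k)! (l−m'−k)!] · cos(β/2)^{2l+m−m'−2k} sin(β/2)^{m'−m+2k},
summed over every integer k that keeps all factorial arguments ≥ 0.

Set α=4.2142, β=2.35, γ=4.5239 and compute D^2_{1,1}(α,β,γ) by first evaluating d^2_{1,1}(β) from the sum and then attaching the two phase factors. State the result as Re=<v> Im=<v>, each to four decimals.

D^2_{1,1}(4.2142,2.35,4.5239) = e^{-i·1·4.2142}·d^2_{1,1}(2.35)·e^{-i·1·4.5239}. Compute d first:
With c≡cos(β/2)=0.385543 and s≡sin(β/2)=0.922690, N=[6·1·6·1]^{1/2}=6.000000
The bounds max(0,m−m')=0 and min(l+m,l−m')=1 give 2 terms
  k=0: (−1)^0·6.0000/(6)·0.3855^4·0.9227^0 = +0.022095
  k=1: (−1)^1·6.0000/(2)·0.3855^2·0.9227^2 = -0.379646
d^2_{1,1}(2.35) = +0.022095 -0.379646 = -0.357551
Phases: e^{-i·(1)·4.2142}=-0.477835+0.878449i, e^{-i·(1)·4.5239}=-0.187375+0.982288i ⇒ D=+0.276514+0.226677i

Re=0.2765 Im=0.2267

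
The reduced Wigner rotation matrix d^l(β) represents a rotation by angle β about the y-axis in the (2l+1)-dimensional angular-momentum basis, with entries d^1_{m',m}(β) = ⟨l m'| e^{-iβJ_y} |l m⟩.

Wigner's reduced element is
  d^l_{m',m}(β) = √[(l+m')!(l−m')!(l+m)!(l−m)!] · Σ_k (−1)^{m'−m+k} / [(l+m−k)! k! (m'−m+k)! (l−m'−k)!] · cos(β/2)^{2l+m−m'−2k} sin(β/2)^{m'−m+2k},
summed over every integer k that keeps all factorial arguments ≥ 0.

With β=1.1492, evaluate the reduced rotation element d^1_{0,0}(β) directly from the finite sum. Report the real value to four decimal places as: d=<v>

d^1_{0,0}(β=1.1492) via Wigner's sum:
With c≡cos(β/2)=0.839410 and s≡sin(β/2)=0.543499, N=[1·1·1·1]^{1/2}=1.000000
The bounds max(0,m−m')=0 and min(l+m,l−m')=1 give 2 terms
  k=0: (−1)^0·1.0000/(1)·0.8394^2·0.5435^0 = +0.704609
  k=1: (−1)^1·1.0000/(1)·0.8394^0·0.5435^2 = -0.295391
d^1_{0,0}(1.1492) = +0.704609 -0.295391 = +0.409218

d=0.4092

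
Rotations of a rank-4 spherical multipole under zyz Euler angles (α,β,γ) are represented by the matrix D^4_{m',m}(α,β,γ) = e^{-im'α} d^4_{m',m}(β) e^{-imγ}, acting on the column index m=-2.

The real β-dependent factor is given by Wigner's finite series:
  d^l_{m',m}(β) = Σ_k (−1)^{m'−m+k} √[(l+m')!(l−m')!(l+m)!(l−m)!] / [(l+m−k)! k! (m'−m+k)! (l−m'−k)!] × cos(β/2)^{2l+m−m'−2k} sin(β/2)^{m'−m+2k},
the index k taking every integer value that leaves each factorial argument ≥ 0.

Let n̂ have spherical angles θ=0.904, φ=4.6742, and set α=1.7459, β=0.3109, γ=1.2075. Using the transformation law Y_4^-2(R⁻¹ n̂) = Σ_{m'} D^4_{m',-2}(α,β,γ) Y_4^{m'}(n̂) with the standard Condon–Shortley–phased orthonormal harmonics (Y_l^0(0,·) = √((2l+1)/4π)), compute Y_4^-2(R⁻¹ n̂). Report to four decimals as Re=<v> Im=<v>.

Need the full column D^4_{m',-2} for m'=−4..4 at α=1.7459, β=0.3109, γ=1.2075.
cos(β/2)=0.987942, sin(β/2)=0.154825
d^4_{-4,-2}: single k=2 term ⇒ +0.117936;  D = -0.117896+0.003087i
d^4_{-3,-2}: k∈[1..2] ⇒ +0.532138 -0.039207 = +0.492931;  D = +0.098549+0.482979i
d^4_{-2,-2}: k∈[0..2] ⇒ +0.907510 -0.267455 +0.008211 = +0.648266;  D = +0.602887-0.238277i
d^4_{-1,-2}: k∈[0..2] ⇒ -0.603388 +0.074094 -0.001213 = -0.530507;  D = +0.277962+0.451857i
d^4_{0,-2}: k∈[0..2] ⇒ +0.211442 -0.013848 +0.000128 = +0.197721;  D = -0.147785+0.131352i
d^4_{1,-2}: k∈[0..2] ⇒ -0.049396 +0.001820 -0.000009 = -0.047585;  D = -0.037325-0.029516i
d^4_{2,-2}: k∈[0..2] ⇒ +0.008211 -0.000161 +0.000000 = +0.008050;  D = +0.003817-0.007087i
d^4_{3,-2}: k∈[0..1] ⇒ -0.000963 +0.000008 = -0.000955;  D = +0.000907+0.000299i
d^4_{4,-2}: single k=0 term ⇒ +0.000071;  D = -0.000010+0.000070i
Y_4^{m'}(θ=0.904,φ=4.6742) and Σ D·Y over m':
  (-0.1179+0.0031i)·(+0.1668+0.0257i)  (+0.0985+0.4830i)·(+0.0429-0.3732i)  (+0.6029-0.2383i)·(-0.3455-0.0264i)  (+0.2780+0.4519i)·(+0.0028-0.0741i)  (-0.1478+0.1314i)·(-0.3548+0.0000i)  (-0.0373-0.0295i)·(-0.0028-0.0741i)  (+0.0038-0.0071i)·(-0.3455+0.0264i)  (+0.0009+0.0003i)·(-0.0429-0.3732i)  (-0.0000+0.0001i)·(+0.1668-0.0257i)
Y_4^-2(R⁻¹ n̂) = +0.033678-0.013024i

Re=0.0337 Im=-0.0130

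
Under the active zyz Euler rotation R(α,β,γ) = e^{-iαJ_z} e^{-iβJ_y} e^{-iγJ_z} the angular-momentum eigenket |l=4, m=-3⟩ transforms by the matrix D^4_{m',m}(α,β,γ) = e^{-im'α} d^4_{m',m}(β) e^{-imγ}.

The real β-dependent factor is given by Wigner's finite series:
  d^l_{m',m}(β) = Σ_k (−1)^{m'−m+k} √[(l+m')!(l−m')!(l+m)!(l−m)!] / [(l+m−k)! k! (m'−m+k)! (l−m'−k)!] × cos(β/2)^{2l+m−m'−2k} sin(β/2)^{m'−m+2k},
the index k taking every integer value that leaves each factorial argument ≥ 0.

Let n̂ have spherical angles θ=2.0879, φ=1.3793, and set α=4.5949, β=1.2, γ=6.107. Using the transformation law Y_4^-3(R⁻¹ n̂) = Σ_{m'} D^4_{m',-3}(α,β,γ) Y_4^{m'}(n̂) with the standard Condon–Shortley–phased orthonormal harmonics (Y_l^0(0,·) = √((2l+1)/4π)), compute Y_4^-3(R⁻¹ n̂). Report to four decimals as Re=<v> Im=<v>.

Re=0.0010 Im=0.0050

Need the full column D^4_{m',-3} for m'=−4..4 at α=4.5949, β=1.2, γ=6.107.
cos(β/2)=0.825336, sin(β/2)=0.564642
d^4_{-4,-3}: single k=1 term ⇒ +0.416613;  D = +0.225618-0.350232i
d^4_{-3,-3}: k∈[0..1] ⇒ +0.215300 -0.705389 = -0.490089;  D = -0.378050-0.311874i
d^4_{-2,-3}: k∈[0..1] ⇒ -0.551127 +0.773854 = +0.222727;  D = -0.160897+0.154011i
d^4_{-1,-3}: k∈[0..1] ⇒ +0.799836 -0.623930 = +0.175906;  D = -0.105901-0.140456i
d^4_{0,-3}: k∈[0..1] ⇒ -0.815713 +0.381789 = -0.433924;  D = -0.374709+0.218822i
d^4_{1,-3}: k∈[0..1] ⇒ +0.623930 -0.175216 = +0.448714;  D = +0.179301+0.411334i
d^4_{2,-3}: k∈[0..1] ⇒ -0.362197 +0.056508 = -0.305689;  D = +0.292610-0.088460i
d^4_{3,-3}: k∈[0..1] ⇒ +0.154526 -0.010332 = +0.144194;  D = -0.025260-0.141964i
d^4_{4,-3}: single k=0 term ⇒ -0.042716;  D = -0.042643+0.002502i
Y_4^{m'}(θ=2.0879,φ=1.3793) and Σ D·Y over m':
  (+0.2256-0.3502i)·(+0.1821+0.1752i)  (-0.3780-0.3119i)·(+0.2209-0.3412i)  (-0.1609+0.1540i)·(-0.1666-0.0671i)  (-0.1059-0.1405i)·(+0.0499-0.2573i)  (-0.3747+0.2188i)·(-0.2371+0.0000i)  (+0.1793+0.4113i)·(-0.0499-0.2573i)  (+0.2926-0.0885i)·(-0.1666+0.0671i)  (-0.0253-0.1420i)·(-0.2209-0.3412i)  (-0.0426+0.0025i)·(+0.1821-0.1752i)
Y_4^-3(R⁻¹ n̂) = +0.000992+0.004974i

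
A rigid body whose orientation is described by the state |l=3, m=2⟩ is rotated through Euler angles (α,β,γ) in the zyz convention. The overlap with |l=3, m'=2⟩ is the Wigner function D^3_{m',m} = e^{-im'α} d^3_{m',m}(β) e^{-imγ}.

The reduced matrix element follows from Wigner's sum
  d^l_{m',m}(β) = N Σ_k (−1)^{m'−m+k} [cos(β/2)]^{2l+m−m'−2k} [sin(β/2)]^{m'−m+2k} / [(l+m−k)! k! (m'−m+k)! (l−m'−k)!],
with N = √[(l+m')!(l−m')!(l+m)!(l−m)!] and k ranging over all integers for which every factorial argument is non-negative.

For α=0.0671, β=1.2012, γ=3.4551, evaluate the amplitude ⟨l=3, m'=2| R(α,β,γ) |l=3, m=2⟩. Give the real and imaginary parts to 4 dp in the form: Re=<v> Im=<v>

Re=-0.3073 Im=0.2928

First d^3_{2,2}(β=1.2012), then the phase factors e^{-i(2)α} and e^{-i(2)γ}:
Half-angle: c=0.824997, s=0.565138. N=√(120·1·120·1)=120.000000
Admissible k: 0..1 (factorial args all ≥0)
  k=0: (−1)^0·120.0000/(120)·0.8250^6·0.5651^0 = +0.315292
  k=1: (−1)^1·120.0000/(24)·0.8250^4·0.5651^2 = -0.739754
d^3_{2,2}(1.2012) = +0.315292 -0.739754 = -0.424462
D = (+0.991009-0.133798i)·(-0.424462)·(+0.809783-0.586730i) = -0.307310+0.292794i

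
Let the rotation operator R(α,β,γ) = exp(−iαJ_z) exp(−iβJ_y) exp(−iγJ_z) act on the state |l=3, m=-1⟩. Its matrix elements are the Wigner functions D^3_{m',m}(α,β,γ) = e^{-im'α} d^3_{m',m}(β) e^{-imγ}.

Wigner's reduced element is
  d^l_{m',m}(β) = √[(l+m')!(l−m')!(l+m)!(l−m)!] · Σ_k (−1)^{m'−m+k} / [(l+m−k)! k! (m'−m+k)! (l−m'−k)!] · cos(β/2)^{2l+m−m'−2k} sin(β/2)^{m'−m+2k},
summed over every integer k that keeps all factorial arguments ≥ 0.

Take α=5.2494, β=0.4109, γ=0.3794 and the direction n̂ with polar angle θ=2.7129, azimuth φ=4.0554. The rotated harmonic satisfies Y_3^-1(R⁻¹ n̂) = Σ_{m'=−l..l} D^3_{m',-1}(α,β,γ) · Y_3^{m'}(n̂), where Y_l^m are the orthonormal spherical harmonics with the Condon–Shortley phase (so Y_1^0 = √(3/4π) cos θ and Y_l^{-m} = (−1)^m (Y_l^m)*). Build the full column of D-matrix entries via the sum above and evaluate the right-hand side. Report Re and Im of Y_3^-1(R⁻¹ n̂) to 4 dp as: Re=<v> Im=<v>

Need the full column D^3_{m',-1} for m'=−3..3 at α=5.2494, β=0.4109, γ=0.3794.
cos(β/2)=0.978969, sin(β/2)=0.204008
d^3_{-3,-1}: single k=2 term ⇒ +0.148052;  D = -0.135207-0.060321i
d^3_{-2,-1}: k∈[1..2] ⇒ +0.580085 -0.050382 = +0.529703;  D = -0.062031-0.526059i
d^3_{-1,-1}: k∈[0..2] ⇒ +0.880267 -0.305815 +0.009960 = +0.584412;  D = +0.463685-0.355715i
d^3_{0,-1}: k∈[0..2] ⇒ -0.635452 +0.082786 -0.001198 = -0.553864;  D = -0.514477-0.205131i
d^3_{1,-1}: k∈[0..2] ⇒ +0.229362 -0.013281 +0.000072 = +0.216153;  D = +0.033927+0.213474i
d^3_{2,-1}: k∈[0..1] ⇒ -0.050382 +0.001094 = -0.049288;  D = +0.037868-0.031549i
d^3_{3,-1}: single k=0 term ⇒ +0.006429;  D = -0.006063-0.002139i
Y_3^{m'}(θ=2.7129,φ=4.0554) and Σ D·Y over m':
  (-0.1352-0.0603i)·(+0.0276+0.0117i)  (-0.0620-0.5261i)·(+0.0408+0.1553i)  (+0.4637-0.3557i)·(-0.2573+0.3336i)  (-0.5145-0.2051i)·(-0.3856+0.0000i)  (+0.0339+0.2135i)·(+0.2573+0.3336i)  (+0.0379-0.0315i)·(+0.0408-0.1553i)  (-0.0061-0.0021i)·(-0.0276+0.0117i)
Y_3^-1(R⁻¹ n̂) = +0.208245+0.350028i

Re=0.2082 Im=0.3500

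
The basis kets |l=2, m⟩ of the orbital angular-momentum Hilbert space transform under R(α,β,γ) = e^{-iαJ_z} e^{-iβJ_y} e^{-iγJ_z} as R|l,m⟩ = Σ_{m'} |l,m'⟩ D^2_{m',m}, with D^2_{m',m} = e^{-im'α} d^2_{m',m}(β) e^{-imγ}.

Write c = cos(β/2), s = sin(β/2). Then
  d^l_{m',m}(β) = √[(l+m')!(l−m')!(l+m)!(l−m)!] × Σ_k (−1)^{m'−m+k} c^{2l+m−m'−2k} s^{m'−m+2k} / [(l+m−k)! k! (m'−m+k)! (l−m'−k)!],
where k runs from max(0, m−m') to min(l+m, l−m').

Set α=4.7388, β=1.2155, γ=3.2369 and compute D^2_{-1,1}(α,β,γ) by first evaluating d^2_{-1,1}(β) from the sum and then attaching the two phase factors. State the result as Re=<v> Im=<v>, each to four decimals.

Split into d^2_{-1,1}(β=1.2155) × two z-phases.
Half-angle: c=0.820935, s=0.571022. N=√(1·6·6·1)=6.000000
The bounds max(0,m−m')=2 and min(l+m,l−m')=3 give 2 terms
  k=2: (−1)^0·6.0000/(2)·0.8209^2·0.5710^2 = +0.659241
  k=3: (−1)^1·6.0000/(6)·0.8209^0·0.5710^4 = -0.106319
d^2_{-1,1}(1.2155) = +0.659241 -0.106319 = +0.552922
Attach z-rotation phases: D = e^{-i(-1)(4.7388)}·(+0.552922)·e^{-i(1)(3.2369)} = +0.038064+0.551610i

Re=0.0381 Im=0.5516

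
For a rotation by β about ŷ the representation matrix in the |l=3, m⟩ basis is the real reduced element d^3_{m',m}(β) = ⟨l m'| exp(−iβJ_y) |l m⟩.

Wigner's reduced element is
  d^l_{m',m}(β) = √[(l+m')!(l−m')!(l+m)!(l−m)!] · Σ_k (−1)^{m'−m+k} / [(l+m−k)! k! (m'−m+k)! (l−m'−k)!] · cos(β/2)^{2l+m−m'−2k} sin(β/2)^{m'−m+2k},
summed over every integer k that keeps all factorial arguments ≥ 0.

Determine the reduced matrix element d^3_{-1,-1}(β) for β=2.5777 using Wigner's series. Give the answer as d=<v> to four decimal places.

d^3_{-1,-1}(β=2.5777) via Wigner's sum:
With c≡cos(β/2)=0.278226 and s≡sin(β/2)=0.960516, N=[2·24·2·24]^{1/2}=48.000000
k: max(0,(-1)−(-1))=0 … min(3+(-1),3−(-1))=2
  k=0: (−1)^0·48.0000/(48)·0.2782^6·0.9605^0 = +0.000464
  k=1: (−1)^1·48.0000/(6)·0.2782^4·0.9605^2 = -0.044227
  k=2: (−1)^2·48.0000/(8)·0.2782^2·0.9605^4 = +0.395333
d^3_{-1,-1}(2.5777) = +0.000464 -0.044227 +0.395333 = +0.351570

d=0.3516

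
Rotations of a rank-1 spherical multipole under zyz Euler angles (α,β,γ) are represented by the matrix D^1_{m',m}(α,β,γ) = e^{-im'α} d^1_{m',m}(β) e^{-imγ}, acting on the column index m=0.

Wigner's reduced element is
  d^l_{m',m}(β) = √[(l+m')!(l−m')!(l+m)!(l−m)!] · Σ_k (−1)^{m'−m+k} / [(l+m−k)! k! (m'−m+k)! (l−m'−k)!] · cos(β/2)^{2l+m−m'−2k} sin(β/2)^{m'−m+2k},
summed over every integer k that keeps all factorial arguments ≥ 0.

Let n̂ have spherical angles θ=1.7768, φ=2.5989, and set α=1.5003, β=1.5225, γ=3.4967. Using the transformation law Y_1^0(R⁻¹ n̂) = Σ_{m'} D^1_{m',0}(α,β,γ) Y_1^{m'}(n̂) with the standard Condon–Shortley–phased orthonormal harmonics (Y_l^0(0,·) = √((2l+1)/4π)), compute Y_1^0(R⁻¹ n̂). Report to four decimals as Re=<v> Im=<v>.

Re=0.2125 Im=0.0000

Need the full column D^1_{m',0} for m'=−1..1 at α=1.5003, β=1.5225, γ=3.4967.
cos(β/2)=0.723974, sin(β/2)=0.689827
d^1_{-1,0}: single k=1 term ⇒ +0.706282;  D = +0.049749+0.704528i
d^1_{0,0}: k∈[0..1] ⇒ +0.524139 -0.475861 = +0.048278;  D = +0.048278+0.000000i
d^1_{1,0}: single k=0 term ⇒ -0.706282;  D = -0.049749+0.704528i
Y_1^{m'}(θ=1.7768,φ=2.5989) and Σ D·Y over m':
  (+0.0497+0.7045i)·(-0.2896-0.1747i)  (+0.0483+0.0000i)·(-0.0999+0.0000i)  (-0.0497+0.7045i)·(+0.2896-0.1747i)
Y_1^0(R⁻¹ n̂) = +0.212460+0.000000i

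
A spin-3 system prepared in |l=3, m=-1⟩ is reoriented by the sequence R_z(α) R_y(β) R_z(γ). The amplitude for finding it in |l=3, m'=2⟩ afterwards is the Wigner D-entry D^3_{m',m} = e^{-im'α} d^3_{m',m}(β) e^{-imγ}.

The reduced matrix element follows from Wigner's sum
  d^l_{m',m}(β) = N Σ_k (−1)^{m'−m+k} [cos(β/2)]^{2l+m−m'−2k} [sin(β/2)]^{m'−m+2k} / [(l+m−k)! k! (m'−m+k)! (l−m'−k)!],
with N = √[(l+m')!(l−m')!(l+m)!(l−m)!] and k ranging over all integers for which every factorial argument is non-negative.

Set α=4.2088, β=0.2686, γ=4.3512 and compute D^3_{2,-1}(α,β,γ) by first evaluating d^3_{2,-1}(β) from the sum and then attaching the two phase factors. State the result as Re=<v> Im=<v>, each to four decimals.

Split into d^3_{2,-1}(β=0.2686) × two z-phases.
c=cos(0.2686/2)=0.990995, s=sin(0.2686/2)=0.133897; N=√[120·1·2·24]=75.894664
The bounds max(0,m−m')=0 and min(l+m,l−m')=1 give 2 terms
  k=0: (−1)^3·75.8947/(12)·0.9910^3·0.1339^3 = -0.014776
  k=1: (−1)^4·75.8947/(24)·0.9910^1·0.1339^5 = +0.000135
d^3_{2,-1}(0.2686) = -0.014776 +0.000135 = -0.014641
D = (-0.534248-0.845328i)·(-0.014641)·(-0.353387-0.935477i) = +0.008814-0.011691i

Re=0.0088 Im=-0.0117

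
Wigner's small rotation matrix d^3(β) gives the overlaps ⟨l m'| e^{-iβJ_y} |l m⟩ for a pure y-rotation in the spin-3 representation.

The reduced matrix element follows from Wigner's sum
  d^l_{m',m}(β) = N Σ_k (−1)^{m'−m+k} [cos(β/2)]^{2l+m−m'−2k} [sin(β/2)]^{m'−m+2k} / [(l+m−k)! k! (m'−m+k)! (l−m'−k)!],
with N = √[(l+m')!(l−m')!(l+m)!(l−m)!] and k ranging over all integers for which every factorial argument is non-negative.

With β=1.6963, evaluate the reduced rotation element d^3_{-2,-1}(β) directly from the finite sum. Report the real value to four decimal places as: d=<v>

d=-0.4719

d^3_{-2,-1}(β=1.6963) via Wigner's sum:
With c≡cos(β/2)=0.661372 and s≡sin(β/2)=0.750058, N=[1·120·2·24]^{1/2}=75.894664
Admissible k: 1..2 (factorial args all ≥0)
  k=1: (−1)^0·75.8947/(24)·0.6614^5·0.7501^1 = +0.300140
  k=2: (−1)^1·75.8947/(12)·0.6614^3·0.7501^3 = -0.772062
d^3_{-2,-1}(1.6963) = +0.300140 -0.772062 = -0.471922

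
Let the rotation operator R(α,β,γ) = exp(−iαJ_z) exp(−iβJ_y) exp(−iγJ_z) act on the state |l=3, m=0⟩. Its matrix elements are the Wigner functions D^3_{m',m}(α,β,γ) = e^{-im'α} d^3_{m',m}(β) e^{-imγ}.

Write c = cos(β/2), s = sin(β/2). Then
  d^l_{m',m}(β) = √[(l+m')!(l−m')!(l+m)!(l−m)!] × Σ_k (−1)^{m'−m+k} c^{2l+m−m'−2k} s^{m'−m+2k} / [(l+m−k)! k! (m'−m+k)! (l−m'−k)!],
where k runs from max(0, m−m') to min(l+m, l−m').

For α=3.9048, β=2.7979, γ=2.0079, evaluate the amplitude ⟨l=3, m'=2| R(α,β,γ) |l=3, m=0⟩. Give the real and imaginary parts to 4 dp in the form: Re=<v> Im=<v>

Re=-0.0065 Im=0.1462

D^3_{2,0}(3.9048,2.7979,2.0079) = e^{-i·2·3.9048}·d^3_{2,0}(2.7979)·e^{-i·0·2.0079}. Compute d first:
Half-angle: c=0.171002, s=0.985271. N=√(120·1·6·6)=65.726707
The bounds max(0,m−m')=0 and min(l+m,l−m')=1 give 2 terms
  k=0: (−1)^2·65.7267/(12)·0.1710^4·0.9853^2 = +0.004546
  k=1: (−1)^3·65.7267/(12)·0.1710^2·0.9853^4 = -0.150933
d^3_{2,0}(2.7979) = +0.004546 -0.150933 = -0.146387
Attach z-rotation phases: D = e^{-i(2)(3.9048)}·(-0.146387)·e^{-i(0)(2.0079)} = -0.006495+0.146242i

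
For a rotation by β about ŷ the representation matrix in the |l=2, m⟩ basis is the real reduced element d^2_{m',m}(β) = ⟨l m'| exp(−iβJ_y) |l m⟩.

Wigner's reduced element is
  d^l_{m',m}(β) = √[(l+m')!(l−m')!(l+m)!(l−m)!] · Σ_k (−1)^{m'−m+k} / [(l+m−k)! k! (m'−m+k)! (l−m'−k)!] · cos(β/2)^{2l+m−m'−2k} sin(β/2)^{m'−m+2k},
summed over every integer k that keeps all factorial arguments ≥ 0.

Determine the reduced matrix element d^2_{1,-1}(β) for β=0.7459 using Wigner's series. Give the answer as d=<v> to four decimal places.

d=0.3278

d^2_{1,-1}(β=0.7459) via Wigner's sum:
Half-angle: c=0.931257, s=0.364364. N=√(6·1·1·6)=6.000000
The bounds max(0,m−m')=0 and min(l+m,l−m')=1 give 2 terms
  k=0: (−1)^2·6.0000/(2)·0.9313^2·0.3644^2 = +0.345407
  k=1: (−1)^3·6.0000/(6)·0.9313^0·0.3644^4 = -0.017626
d^2_{1,-1}(0.7459) = +0.345407 -0.017626 = +0.327782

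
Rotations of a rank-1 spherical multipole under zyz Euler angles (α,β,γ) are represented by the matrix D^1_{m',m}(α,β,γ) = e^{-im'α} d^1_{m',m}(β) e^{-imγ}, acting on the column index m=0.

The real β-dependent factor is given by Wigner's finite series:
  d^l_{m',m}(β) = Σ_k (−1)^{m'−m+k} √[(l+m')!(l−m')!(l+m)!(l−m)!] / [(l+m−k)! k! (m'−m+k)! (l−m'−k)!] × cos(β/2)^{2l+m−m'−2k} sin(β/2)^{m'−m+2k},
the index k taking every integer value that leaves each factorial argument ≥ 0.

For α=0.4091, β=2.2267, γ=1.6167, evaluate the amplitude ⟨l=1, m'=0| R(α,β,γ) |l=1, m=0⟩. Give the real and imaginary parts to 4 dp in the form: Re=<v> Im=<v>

First d^1_{0,0}(β=2.2267), then the phase factors e^{-i(0)α} and e^{-i(0)γ}:
Half-angle: c=0.441658, s=0.897183. N=√(1·1·1·1)=1.000000
The bounds max(0,m−m')=0 and min(l+m,l−m')=1 give 2 terms
  k=0: (−1)^0·1.0000/(1)·0.4417^2·0.8972^0 = +0.195062
  k=1: (−1)^1·1.0000/(1)·0.4417^0·0.8972^2 = -0.804938
d^1_{0,0}(2.2267) = +0.195062 -0.804938 = -0.609876
D = (+1.000000+0.000000i)·(-0.609876)·(+1.000000+0.000000i) = -0.609876+0.000000i

Re=-0.6099 Im=0.0000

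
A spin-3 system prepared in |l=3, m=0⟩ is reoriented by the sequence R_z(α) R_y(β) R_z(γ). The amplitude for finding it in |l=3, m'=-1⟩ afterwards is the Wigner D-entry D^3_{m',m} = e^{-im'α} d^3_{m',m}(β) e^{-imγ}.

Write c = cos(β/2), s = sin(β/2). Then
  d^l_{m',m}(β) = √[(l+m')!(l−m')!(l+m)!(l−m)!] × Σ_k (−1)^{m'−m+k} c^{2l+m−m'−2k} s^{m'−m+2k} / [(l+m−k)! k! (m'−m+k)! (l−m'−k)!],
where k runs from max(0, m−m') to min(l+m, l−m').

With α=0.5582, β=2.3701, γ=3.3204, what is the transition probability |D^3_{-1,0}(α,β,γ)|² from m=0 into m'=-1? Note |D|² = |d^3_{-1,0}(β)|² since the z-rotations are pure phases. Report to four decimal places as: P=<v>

First d^3_{-1,0}(β=2.3701), then the phase factors e^{-i(-1)α} and e^{-i(0)γ}:
With c≡cos(β/2)=0.376251 and s≡sin(β/2)=0.926518, N=[2·24·6·6]^{1/2}=41.569219
k∈{1,2,3} keeps every argument non-negative
  k=1: (−1)^0·41.5692/(12)·0.3763^5·0.9265^1 = +0.024201
  k=2: (−1)^1·41.5692/(4)·0.3763^3·0.9265^3 = -0.440256
  k=3: (−1)^2·41.5692/(12)·0.3763^1·0.9265^5 = +0.889891
d^3_{-1,0}(2.3701) = +0.024201 -0.440256 +0.889891 = +0.473836
|D^3_{-1,0}|² = |d^3_{-1,0}(β)|² = (+0.473836)² = 0.224521 (the z-rotation phases have unit modulus)

P=0.2245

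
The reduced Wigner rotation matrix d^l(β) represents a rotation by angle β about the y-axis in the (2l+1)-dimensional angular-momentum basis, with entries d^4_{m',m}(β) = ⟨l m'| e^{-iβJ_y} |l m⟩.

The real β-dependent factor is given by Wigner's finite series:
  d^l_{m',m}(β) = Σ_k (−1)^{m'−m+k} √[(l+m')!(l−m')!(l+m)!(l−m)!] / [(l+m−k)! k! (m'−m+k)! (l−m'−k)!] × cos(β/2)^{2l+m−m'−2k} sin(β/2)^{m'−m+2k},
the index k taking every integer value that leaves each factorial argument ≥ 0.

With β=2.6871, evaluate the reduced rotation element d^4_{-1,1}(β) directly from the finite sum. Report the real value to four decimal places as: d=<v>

d^4_{-1,1}(β=2.6871) via Wigner's sum:
With c≡cos(β/2)=0.225296 and s≡sin(β/2)=0.974290, N=[6·120·120·6]^{1/2}=720.000000
k: max(0,(1)−(-1))=2 … min(4+(1),4−(-1))=5
  k=2: (−1)^0·720.0000/(72)·0.2253^6·0.9743^2 = +0.001241
  k=3: (−1)^1·720.0000/(24)·0.2253^4·0.9743^4 = -0.069644
  k=4: (−1)^2·720.0000/(48)·0.2253^2·0.9743^6 = +0.651219
  k=5: (−1)^3·720.0000/(720)·0.2253^0·0.9743^8 = -0.811910
d^4_{-1,1}(2.6871) = +0.001241 -0.069644 +0.651219 -0.811910 = -0.229093

d=-0.2291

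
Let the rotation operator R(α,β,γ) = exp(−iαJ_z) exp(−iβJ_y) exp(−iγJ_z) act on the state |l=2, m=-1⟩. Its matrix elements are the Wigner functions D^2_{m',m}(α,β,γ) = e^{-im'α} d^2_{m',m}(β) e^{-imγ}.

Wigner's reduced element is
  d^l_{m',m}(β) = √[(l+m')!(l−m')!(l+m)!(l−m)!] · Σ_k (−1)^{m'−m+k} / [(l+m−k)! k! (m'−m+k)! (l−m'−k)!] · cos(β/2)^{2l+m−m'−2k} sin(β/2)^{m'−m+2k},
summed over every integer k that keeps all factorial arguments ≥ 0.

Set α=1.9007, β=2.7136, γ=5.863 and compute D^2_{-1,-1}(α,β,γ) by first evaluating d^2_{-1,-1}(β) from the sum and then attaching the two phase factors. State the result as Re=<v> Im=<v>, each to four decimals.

First d^2_{-1,-1}(β=2.7136), then the phase factors e^{-i(-1)α} and e^{-i(-1)γ}:
With c≡cos(β/2)=0.212367 and s≡sin(β/2)=0.977190, N=[1·6·1·6]^{1/2}=6.000000
Admissible k: 0..1 (factorial args all ≥0)
  k=0: (−1)^0·6.0000/(6)·0.2124^4·0.9772^0 = +0.002034
  k=1: (−1)^1·6.0000/(2)·0.2124^2·0.9772^2 = -0.129197
d^2_{-1,-1}(2.7136) = +0.002034 -0.129197 = -0.127163
Attach z-rotation phases: D = e^{-i(-1)(1.9007)}·(-0.127163)·e^{-i(-1)(5.863)} = -0.011465-0.126645i

Re=-0.0115 Im=-0.1266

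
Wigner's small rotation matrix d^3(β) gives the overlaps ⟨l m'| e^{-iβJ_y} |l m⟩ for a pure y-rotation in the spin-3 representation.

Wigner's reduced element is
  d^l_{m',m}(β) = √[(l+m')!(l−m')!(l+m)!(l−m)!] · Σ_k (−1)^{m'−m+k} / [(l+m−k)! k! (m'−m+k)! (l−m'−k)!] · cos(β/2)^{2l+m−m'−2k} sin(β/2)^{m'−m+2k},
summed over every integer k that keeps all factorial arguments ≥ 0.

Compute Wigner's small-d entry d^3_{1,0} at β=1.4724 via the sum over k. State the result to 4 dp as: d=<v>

d^3_{1,0}(β=1.4724) via Wigner's sum:
With c≡cos(β/2)=0.741026 and s≡sin(β/2)=0.671477, N=[24·2·6·6]^{1/2}=41.569219
Admissible k: 0..2 (factorial args all ≥0)
  k=0: (−1)^1·41.5692/(12)·0.7410^5·0.6715^1 = -0.519742
  k=1: (−1)^2·41.5692/(4)·0.7410^3·0.6715^3 = +1.280279
  k=2: (−1)^3·41.5692/(12)·0.7410^1·0.6715^5 = -0.350412
d^3_{1,0}(1.4724) = -0.519742 +1.280279 -0.350412 = +0.410125

d=0.4101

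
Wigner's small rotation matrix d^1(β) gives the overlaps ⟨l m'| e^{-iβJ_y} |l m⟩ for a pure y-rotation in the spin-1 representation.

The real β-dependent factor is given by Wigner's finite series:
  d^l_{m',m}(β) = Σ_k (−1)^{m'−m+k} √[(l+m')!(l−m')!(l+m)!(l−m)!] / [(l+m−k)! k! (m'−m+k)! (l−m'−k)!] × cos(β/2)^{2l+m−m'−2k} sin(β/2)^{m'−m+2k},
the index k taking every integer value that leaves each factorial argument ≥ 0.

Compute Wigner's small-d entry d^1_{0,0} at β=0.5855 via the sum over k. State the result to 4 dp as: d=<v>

d=0.8334

d^1_{0,0}(β=0.5855) via Wigner's sum:
c=cos(0.5855/2)=0.957454, s=sin(0.5855/2)=0.288586; N=√[1·1·1·1]=1.000000
k: max(0,(0)−(0))=0 … min(1+(0),1−(0))=1
  k=0: (−1)^0·1.0000/(1)·0.9575^2·0.2886^0 = +0.916718
  k=1: (−1)^1·1.0000/(1)·0.9575^0·0.2886^2 = -0.083282
d^1_{0,0}(0.5855) = +0.916718 -0.083282 = +0.833436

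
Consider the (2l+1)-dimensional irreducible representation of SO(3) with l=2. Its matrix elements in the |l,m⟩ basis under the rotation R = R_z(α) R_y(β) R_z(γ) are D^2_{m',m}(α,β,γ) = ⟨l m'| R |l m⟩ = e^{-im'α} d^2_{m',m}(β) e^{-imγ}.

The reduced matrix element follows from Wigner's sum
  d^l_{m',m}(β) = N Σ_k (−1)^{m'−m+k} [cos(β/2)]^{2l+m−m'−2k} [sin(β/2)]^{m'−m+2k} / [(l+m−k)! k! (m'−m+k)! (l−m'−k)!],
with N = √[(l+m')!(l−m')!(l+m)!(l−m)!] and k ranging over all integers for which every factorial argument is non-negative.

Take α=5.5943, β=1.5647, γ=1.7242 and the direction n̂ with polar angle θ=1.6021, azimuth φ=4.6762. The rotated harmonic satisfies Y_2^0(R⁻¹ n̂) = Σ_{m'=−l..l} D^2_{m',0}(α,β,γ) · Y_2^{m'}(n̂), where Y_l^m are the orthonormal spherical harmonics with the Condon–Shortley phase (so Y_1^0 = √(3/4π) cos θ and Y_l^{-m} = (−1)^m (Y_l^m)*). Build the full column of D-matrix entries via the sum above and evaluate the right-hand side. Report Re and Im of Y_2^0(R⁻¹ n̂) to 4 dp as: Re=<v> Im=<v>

Re=0.0330 Im=0.0000

Need the full column D^2_{m',0} for m'=−2..2 at α=5.5943, β=1.5647, γ=1.7242.
cos(β/2)=0.709259, sin(β/2)=0.704948
d^2_{-2,0}: single k=2 term ⇒ +0.612350;  D = +0.117467-0.600977i
d^2_{-1,0}: k∈[1..2] ⇒ +0.616094 -0.608628 = +0.007466;  D = +0.005764-0.004746i
d^2_{0,0}: k∈[0..2] ⇒ +0.253057 -0.999963 +0.246961 = -0.499944;  D = -0.499944+0.000000i
d^2_{1,0}: k∈[0..1] ⇒ -0.616094 +0.608628 = -0.007466;  D = -0.005764-0.004746i
d^2_{2,0}: single k=0 term ⇒ +0.612350;  D = +0.117467+0.600977i
Y_2^{m'}(θ=1.6021,φ=4.6762) and Σ D·Y over m':
  (+0.1175-0.6010i)·(-0.3849-0.0279i)  (+0.0058-0.0047i)·(+0.0009-0.0242i)  (-0.4999+0.0000i)·(-0.3145+0.0000i)  (-0.0058-0.0047i)·(-0.0009-0.0242i)  (+0.1175+0.6010i)·(-0.3849+0.0279i)
Y_2^0(R⁻¹ n̂) = +0.033032+0.000000i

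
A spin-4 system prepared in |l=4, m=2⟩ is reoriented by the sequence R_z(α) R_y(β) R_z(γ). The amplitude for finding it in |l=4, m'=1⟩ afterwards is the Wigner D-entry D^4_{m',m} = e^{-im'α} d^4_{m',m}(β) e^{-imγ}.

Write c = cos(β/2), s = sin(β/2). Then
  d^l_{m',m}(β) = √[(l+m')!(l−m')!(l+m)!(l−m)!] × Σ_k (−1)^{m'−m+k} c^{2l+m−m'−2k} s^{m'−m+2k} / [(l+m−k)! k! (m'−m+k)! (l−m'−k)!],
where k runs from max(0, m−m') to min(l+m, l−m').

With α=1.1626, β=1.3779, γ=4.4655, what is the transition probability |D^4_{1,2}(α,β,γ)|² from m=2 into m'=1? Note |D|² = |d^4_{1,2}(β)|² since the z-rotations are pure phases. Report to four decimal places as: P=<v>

D^4_{1,2}(1.1626,1.3779,4.4655) = e^{-i·1·1.1626}·d^4_{1,2}(1.3779)·e^{-i·2·4.4655}. Compute d first:
Half-angle: c=0.771914, s=0.635727. N=√(120·6·720·2)=1018.233765
k: max(0,(2)−(1))=1 … min(4+(2),4−(1))=3
  k=1: (−1)^0·1018.2338/(240)·0.7719^7·0.6357^1 = +0.440442
  k=2: (−1)^1·1018.2338/(48)·0.7719^5·0.6357^3 = -1.493698
  k=3: (−1)^2·1018.2338/(72)·0.7719^3·0.6357^5 = +0.675422
d^4_{1,2}(1.3779) = +0.440442 -1.493698 +0.675422 = -0.377834
|D^4_{1,2}|² = |d^4_{1,2}(β)|² = (-0.377834)² = 0.142758 (the z-rotation phases have unit modulus)

P=0.1428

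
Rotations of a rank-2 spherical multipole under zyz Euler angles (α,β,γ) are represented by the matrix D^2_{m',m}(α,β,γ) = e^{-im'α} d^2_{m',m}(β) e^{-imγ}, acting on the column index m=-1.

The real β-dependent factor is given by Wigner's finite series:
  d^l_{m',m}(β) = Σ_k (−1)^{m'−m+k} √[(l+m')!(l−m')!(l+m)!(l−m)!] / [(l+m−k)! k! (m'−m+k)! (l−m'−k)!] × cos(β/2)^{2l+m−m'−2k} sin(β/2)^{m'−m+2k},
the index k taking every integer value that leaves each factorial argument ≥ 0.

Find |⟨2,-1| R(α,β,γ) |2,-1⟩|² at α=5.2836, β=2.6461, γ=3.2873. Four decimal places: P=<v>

First d^2_{-1,-1}(β=2.6461), then the phase factors e^{-i(-1)α} and e^{-i(-1)γ}:
c=cos(2.6461/2)=0.245220, s=sin(2.6461/2)=0.969468; N=√[1·6·1·6]=6.000000
Admissible k: 0..1 (factorial args all ≥0)
  k=0: (−1)^0·6.0000/(6)·0.2452^4·0.9695^0 = +0.003616
  k=1: (−1)^1·6.0000/(2)·0.2452^2·0.9695^2 = -0.169550
d^2_{-1,-1}(2.6461) = +0.003616 -0.169550 = -0.165934
|D^2_{-1,-1}|² = |d^2_{-1,-1}(β)|² = (-0.165934)² = 0.027534 (the z-rotation phases have unit modulus)

P=0.0275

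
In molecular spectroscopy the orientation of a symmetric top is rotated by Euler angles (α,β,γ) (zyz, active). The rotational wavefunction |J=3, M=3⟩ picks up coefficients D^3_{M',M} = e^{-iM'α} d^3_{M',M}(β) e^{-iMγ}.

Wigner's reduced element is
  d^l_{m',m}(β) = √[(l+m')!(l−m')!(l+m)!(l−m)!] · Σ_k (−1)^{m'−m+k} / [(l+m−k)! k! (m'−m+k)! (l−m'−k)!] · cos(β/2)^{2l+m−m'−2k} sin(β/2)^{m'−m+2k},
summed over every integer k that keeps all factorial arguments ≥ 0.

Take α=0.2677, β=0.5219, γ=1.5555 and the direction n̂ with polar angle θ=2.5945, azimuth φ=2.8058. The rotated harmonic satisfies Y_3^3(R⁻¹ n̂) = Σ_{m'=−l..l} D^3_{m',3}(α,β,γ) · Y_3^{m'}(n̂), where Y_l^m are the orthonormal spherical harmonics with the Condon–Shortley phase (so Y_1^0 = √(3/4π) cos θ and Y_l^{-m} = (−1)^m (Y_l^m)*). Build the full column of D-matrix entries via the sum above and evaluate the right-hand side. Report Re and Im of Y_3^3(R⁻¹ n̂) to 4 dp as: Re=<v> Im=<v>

Re=-0.0099 Im=0.0054

Need the full column D^3_{m',3} for m'=−3..3 at α=0.2677, β=0.5219, γ=1.5555.
cos(β/2)=0.966145, sin(β/2)=0.257999
d^3_{-3,3}: single k=6 term ⇒ +0.000295;  D = -0.000221+0.000195i
d^3_{-2,3}: single k=5 term ⇒ +0.002705;  D = -0.001485+0.002261i
d^3_{-1,3}: single k=4 term ⇒ +0.016018;  D = -0.004941+0.015237i
d^3_{0,3}: single k=3 term ⇒ +0.069262;  D = -0.003177+0.069189i
d^3_{1,3}: single k=2 term ⇒ +0.224621;  D = +0.049416+0.219118i
d^3_{2,3}: single k=1 term ⇒ +0.531992;  D = +0.250140+0.469516i
d^3_{3,3}: single k=0 term ⇒ +0.813307;  D = +0.558659+0.591075i
Y_3^{m'}(θ=2.5945,φ=2.8058) and Σ D·Y over m':
  (-0.0002+0.0002i)·(-0.0314-0.0497i)  (-0.0015+0.0023i)·(-0.1849-0.1470i)  (-0.0049+0.0152i)·(-0.4201-0.1466i)  (-0.0032+0.0692i)·(-0.2062+0.0000i)  (+0.0494+0.2191i)·(+0.4201-0.1466i)  (+0.2501+0.4695i)·(-0.1849+0.1470i)  (+0.5587+0.5911i)·(+0.0314-0.0497i)
Y_3^3(R⁻¹ n̂) = -0.009899+0.005426i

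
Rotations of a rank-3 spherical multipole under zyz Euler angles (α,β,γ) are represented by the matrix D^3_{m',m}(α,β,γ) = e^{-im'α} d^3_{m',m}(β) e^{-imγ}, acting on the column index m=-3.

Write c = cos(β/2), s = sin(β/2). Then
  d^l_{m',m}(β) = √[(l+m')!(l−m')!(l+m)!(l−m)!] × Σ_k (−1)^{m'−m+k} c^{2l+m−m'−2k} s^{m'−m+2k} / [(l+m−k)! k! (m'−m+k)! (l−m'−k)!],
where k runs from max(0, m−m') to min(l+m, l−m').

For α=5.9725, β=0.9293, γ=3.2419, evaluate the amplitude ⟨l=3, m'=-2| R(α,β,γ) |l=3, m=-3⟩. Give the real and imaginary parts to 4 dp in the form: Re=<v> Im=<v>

Split into d^3_{-2,-3}(β=0.9293) × two z-phases.
c=cos(0.9293/2)=0.893978, s=sin(0.9293/2)=0.448110; N=√[1·120·1·720]=293.938769
k: max(0,(-3)−(-2))=0 … min(3+(-3),3−(-2))=0
  k=0: (−1)^1·293.9388/(120)·0.8940^5·0.4481^1 = -0.626752
d^3_{-2,-3}(0.9293) = -0.626752
Attach z-rotation phases: D = e^{-i(-2)(5.9725)}·(-0.626752)·e^{-i(-3)(3.2419)} = +0.594846-0.197422i

Re=0.5948 Im=-0.1974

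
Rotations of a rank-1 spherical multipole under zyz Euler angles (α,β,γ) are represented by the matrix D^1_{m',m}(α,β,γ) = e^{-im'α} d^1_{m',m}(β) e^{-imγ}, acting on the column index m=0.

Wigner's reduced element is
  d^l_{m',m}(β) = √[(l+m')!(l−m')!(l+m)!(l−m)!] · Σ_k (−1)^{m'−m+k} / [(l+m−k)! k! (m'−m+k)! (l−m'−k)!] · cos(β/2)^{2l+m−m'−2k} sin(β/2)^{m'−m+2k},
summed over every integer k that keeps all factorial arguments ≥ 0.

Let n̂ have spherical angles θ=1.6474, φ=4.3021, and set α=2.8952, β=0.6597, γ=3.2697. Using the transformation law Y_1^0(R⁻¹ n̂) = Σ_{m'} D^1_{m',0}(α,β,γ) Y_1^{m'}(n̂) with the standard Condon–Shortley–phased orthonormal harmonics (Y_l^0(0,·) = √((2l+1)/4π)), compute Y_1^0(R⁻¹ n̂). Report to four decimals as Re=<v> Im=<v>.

Need the full column D^1_{m',0} for m'=−1..1 at α=2.8952, β=0.6597, γ=3.2697.
cos(β/2)=0.946091, sin(β/2)=0.323901
d^1_{-1,0}: single k=1 term ⇒ +0.433371;  D = -0.420283+0.105702i
d^1_{0,0}: k∈[0..1] ⇒ +0.895088 -0.104912 = +0.790176;  D = +0.790176+0.000000i
d^1_{1,0}: single k=0 term ⇒ -0.433371;  D = +0.420283+0.105702i
Y_1^{m'}(θ=1.6474,φ=4.3021) and Σ D·Y over m':
  (-0.4203+0.1057i)·(-0.1374+0.3159i)  (+0.7902+0.0000i)·(-0.0374+0.0000i)  (+0.4203+0.1057i)·(+0.1374+0.3159i)
Y_1^0(R⁻¹ n̂) = +0.019170+0.000000i

Re=0.0192 Im=0.0000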